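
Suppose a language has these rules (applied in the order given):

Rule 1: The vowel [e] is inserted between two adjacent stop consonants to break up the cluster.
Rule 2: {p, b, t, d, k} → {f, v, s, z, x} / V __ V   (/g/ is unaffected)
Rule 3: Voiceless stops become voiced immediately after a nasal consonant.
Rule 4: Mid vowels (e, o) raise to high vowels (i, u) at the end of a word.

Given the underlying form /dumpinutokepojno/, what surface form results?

dumbinusoxefojnu

Rule 1 (stop-cluster e-epenthesis): no segment meets the environment; /dumpinutokepojno/ is unchanged.
Rule 2 (intervocalic spirantization): /t/ is a stop between vowels /u/ and /o/, so it spirantizes to the fricative [s]. /k/ is a stop between vowels /o/ and /e/, so it spirantizes to the fricative [x]. /p/ is a stop between vowels /e/ and /o/, so it spirantizes to the fricative [f]. /dumpinutokepojno/ → dumpinusoxefojno.
Rule 3 (post-nasal voicing): /p/ is a voiceless stop immediately after the nasal /m/, so it voices to [b]. /dumpinusoxefojno/ → dumbinusoxefojno.
Rule 4 (final vowel raising): /o/ is a mid vowel in word-final position, so it raises to [u]. /dumbinusoxefojno/ → dumbinusoxefojnu.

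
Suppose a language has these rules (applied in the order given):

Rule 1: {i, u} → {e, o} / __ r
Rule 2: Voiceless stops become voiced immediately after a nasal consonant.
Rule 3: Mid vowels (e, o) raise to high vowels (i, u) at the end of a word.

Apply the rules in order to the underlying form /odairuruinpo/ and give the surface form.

odaeroruinbu

Rule 1 (pre-rhotic lowering): /i/ is a high vowel immediately before /r/, so it lowers to [e]. /u/ is a high vowel immediately before /r/, so it lowers to [o]. /odairuruinpo/ → odaeroruinpo.
Rule 2 (post-nasal voicing): /p/ is a voiceless stop immediately after the nasal /n/, so it voices to [b]. /odaeroruinpo/ → odaeroruinbo.
Rule 3 (final vowel raising): /o/ is a mid vowel in word-final position, so it raises to [u]. /odaeroruinbo/ → odaeroruinbu.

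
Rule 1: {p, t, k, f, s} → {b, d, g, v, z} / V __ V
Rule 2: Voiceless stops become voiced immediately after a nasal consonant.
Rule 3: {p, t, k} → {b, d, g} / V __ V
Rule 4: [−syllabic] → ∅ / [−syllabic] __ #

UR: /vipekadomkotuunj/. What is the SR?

Rule 1 (intervocalic voicing): /p/ is a voiceless obstruent between vowels /i/ and /e/, so it voices to [b]. /k/ is a voiceless obstruent between vowels /e/ and /a/, so it voices to [g]. /t/ is a voiceless obstruent between vowels /o/ and /u/, so it voices to [d]. /vipekadomkotuunj/ → vibegadomkoduunj.
Rule 2 (post-nasal voicing): /k/ is a voiceless stop immediately after the nasal /m/, so it voices to [g]. /vibegadomkoduunj/ → vibegadomgoduunj.
Rule 3 (intervocalic voicing): no segment meets the environment; /vibegadomgoduunj/ is unchanged.
Rule 4 (final cluster simplification): /j/ is the second consonant of a word-final cluster /nj/, so it deletes. /vibegadomgoduunj/ → vibegadomgoduun.

vibegadomgoduun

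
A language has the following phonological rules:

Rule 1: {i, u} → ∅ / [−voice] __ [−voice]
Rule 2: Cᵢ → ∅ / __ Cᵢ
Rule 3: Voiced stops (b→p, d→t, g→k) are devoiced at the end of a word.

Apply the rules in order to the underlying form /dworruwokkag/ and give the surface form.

Rule 1 (high vowel syncope): no segment meets the environment; /dworruwokkag/ is unchanged.
Rule 2 (degemination): /rr/ is a geminate; the first /r/ deletes. /kk/ is a geminate; the first /k/ deletes. /dworruwokkag/ → dworuwokag.
Rule 3 (final devoicing): /g/ is a voiced stop in word-final position, so it devoices to [k]. /dworuwokag/ → dworuwokak.

dworuwokak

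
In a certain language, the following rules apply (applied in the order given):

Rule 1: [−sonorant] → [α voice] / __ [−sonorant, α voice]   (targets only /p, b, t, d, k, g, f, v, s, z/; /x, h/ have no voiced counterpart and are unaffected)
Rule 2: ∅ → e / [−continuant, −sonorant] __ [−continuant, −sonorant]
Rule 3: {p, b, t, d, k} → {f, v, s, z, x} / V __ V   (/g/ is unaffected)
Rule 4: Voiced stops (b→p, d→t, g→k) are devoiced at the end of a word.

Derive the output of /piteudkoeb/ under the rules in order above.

Rule 1 (regressive voicing assimilation): /d/ precedes the voiceless obstruent /k/, so it devoices to [t] by assimilation. /piteudkoeb/ → piteutkoeb.
Rule 2 (stop-cluster e-epenthesis): /t/ and /k/ form a stop–stop cluster, so [e] is inserted between them. /piteutkoeb/ → piteutekoeb.
Rule 3 (intervocalic spirantization): /t/ is a stop between vowels /i/ and /e/, so it spirantizes to the fricative [s]. /t/ is a stop between vowels /u/ and /e/, so it spirantizes to the fricative [s]. /k/ is a stop between vowels /e/ and /o/, so it spirantizes to the fricative [x]. /piteutekoeb/ → piseusexoeb.
Rule 4 (final devoicing): /b/ is a voiced stop in word-final position, so it devoices to [p]. /piseusexoeb/ → piseusexoep.

piseusexoep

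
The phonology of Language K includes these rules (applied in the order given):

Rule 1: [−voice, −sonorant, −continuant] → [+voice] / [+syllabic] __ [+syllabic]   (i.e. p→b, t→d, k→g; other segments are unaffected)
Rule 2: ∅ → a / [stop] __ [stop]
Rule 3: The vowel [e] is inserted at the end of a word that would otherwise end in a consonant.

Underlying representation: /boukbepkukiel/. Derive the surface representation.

boukabepakugiele

Rule 1 (intervocalic voicing): /k/ is a voiceless stop between vowels /u/ and /i/, so it voices to [g]. /boukbepkukiel/ → boukbepkugiel.
Rule 2 (stop-cluster a-epenthesis): /k/ and /b/ form a stop–stop cluster, so [a] is inserted between them. /p/ and /k/ form a stop–stop cluster, so [a] is inserted between them. /boukbepkugiel/ → boukabepakugiel.
Rule 3 (final e-epenthesis): the form ends in the consonant /l/, so [e] is inserted word-finally. /boukabepakugiel/ → boukabepakugiele.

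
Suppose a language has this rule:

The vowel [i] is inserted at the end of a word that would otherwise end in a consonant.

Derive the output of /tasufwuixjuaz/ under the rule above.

the form ends in the consonant /z/, so [i] is inserted word-finally.
Surface form: [tasufwuixjuazi].

tasufwuixjuazi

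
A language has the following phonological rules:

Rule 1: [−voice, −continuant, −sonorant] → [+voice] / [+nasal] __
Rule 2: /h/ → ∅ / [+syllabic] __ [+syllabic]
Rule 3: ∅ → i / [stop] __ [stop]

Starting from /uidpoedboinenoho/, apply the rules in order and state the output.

Rule 1 (post-nasal voicing): no segment meets the environment; /uidpoedboinenoho/ is unchanged.
Rule 2 (intervocalic h-deletion): /h/ occurs between vowels /o/ and /o/, so it deletes. /uidpoedboinenoho/ → uidpoedboinenoo.
Rule 3 (stop-cluster i-epenthesis): /d/ and /p/ form a stop–stop cluster, so [i] is inserted between them. /d/ and /b/ form a stop–stop cluster, so [i] is inserted between them. /uidpoedboinenoo/ → uidipoediboinenoo.

uidipoediboinenoo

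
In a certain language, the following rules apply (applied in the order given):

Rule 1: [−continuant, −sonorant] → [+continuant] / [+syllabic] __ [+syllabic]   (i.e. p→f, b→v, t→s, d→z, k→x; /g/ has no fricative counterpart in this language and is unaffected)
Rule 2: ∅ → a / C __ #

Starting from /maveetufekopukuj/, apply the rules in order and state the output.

Rule 1 (intervocalic spirantization): /t/ is a stop between vowels /e/ and /u/, so it spirantizes to the fricative [s]. /k/ is a stop between vowels /e/ and /o/, so it spirantizes to the fricative [x]. /p/ is a stop between vowels /o/ and /u/, so it spirantizes to the fricative [f]. /k/ is a stop between vowels /u/ and /u/, so it spirantizes to the fricative [x]. /maveetufekopukuj/ → maveesufexofuxuj.
Rule 2 (final a-epenthesis): the form ends in the consonant /j/, so [a] is inserted word-finally. /maveesufexofuxuj/ → maveesufexofuxuja.

maveesufexofuxuja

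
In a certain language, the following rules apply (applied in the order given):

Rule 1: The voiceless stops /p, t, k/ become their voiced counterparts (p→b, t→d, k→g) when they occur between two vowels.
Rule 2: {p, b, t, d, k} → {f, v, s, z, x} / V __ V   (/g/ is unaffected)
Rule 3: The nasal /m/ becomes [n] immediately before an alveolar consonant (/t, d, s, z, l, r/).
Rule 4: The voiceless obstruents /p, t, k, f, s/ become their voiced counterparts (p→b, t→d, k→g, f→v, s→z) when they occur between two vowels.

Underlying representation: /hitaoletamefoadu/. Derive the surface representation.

Rule 1 (intervocalic voicing): /t/ is a voiceless stop between vowels /i/ and /a/, so it voices to [d]. /t/ is a voiceless stop between vowels /e/ and /a/, so it voices to [d]. /hitaoletamefoadu/ → hidaoledamefoadu.
Rule 2 (intervocalic spirantization): /d/ is a stop between vowels /i/ and /a/, so it spirantizes to the fricative [z]. /d/ is a stop between vowels /e/ and /a/, so it spirantizes to the fricative [z]. /d/ is a stop between vowels /a/ and /u/, so it spirantizes to the fricative [z]. /hidaoledamefoadu/ → hizaolezamefoazu.
Rule 3 (nasal place assimilation): no segment meets the environment; /hizaolezamefoazu/ is unchanged.
Rule 4 (intervocalic voicing): /f/ is a voiceless obstruent between vowels /e/ and /o/, so it voices to [v]. /hizaolezamefoazu/ → hizaolezamevoazu.

hizaolezamevoazu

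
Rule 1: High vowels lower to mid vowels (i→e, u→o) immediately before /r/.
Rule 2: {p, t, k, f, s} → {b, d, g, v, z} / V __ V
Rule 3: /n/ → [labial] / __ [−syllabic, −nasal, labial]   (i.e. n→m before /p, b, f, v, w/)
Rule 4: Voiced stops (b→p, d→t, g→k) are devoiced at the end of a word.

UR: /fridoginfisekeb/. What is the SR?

Rule 1 (pre-rhotic lowering): no segment meets the environment; /fridoginfisekeb/ is unchanged.
Rule 2 (intervocalic voicing): /s/ is a voiceless obstruent between vowels /i/ and /e/, so it voices to [z]. /k/ is a voiceless obstruent between vowels /e/ and /e/, so it voices to [g]. /fridoginfisekeb/ → fridoginfizegeb.
Rule 3 (nasal place assimilation): /n/ precedes the labial consonant /f/, so it assimilates in place to [m]. /fridoginfizegeb/ → fridogimfizegeb.
Rule 4 (final devoicing): /b/ is a voiced stop in word-final position, so it devoices to [p]. /fridogimfizegeb/ → fridogimfizegep.

fridogimfizegep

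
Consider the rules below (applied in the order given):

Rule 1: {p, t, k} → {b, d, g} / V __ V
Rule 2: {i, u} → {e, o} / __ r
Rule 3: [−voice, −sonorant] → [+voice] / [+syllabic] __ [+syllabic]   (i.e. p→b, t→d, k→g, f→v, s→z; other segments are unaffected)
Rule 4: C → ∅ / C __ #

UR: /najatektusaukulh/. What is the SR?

Rule 1 (intervocalic voicing): /t/ is a voiceless stop between vowels /a/ and /e/, so it voices to [d]. /k/ is a voiceless stop between vowels /u/ and /u/, so it voices to [g]. /najatektusaukulh/ → najadektusaugulh.
Rule 2 (pre-rhotic lowering): no segment meets the environment; /najadektusaugulh/ is unchanged.
Rule 3 (intervocalic voicing): /s/ is a voiceless obstruent between vowels /u/ and /a/, so it voices to [z]. /najadektusaugulh/ → najadektuzaugulh.
Rule 4 (final cluster simplification): /h/ is the second consonant of a word-final cluster /lh/, so it deletes. /najadektuzaugulh/ → najadektuzaugul.

najadektuzaugul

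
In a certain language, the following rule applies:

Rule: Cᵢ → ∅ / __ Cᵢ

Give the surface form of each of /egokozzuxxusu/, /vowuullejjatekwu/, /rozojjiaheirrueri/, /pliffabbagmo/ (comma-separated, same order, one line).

egokozuxusu, vowuulejatekwu, rozojiaheirueri, plifabagmo

/egokozzuxxusu/: /zz/ is a geminate; the first /z/ deletes. /xx/ is a geminate; the first /x/ deletes. → [egokozuxusu].
/vowuullejjatekwu/: /ll/ is a geminate; the first /l/ deletes. /jj/ is a geminate; the first /j/ deletes. → [vowuulejatekwu].
/rozojjiaheirrueri/: /jj/ is a geminate; the first /j/ deletes. /rr/ is a geminate; the first /r/ deletes. → [rozojiaheirueri].
/pliffabbagmo/: /ff/ is a geminate; the first /f/ deletes. /bb/ is a geminate; the first /b/ deletes. → [plifabagmo].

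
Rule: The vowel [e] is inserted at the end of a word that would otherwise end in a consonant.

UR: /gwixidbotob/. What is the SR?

gwixidbotobe

the form ends in the consonant /b/, so [e] is inserted word-finally.
Surface form: [gwixidbotobe].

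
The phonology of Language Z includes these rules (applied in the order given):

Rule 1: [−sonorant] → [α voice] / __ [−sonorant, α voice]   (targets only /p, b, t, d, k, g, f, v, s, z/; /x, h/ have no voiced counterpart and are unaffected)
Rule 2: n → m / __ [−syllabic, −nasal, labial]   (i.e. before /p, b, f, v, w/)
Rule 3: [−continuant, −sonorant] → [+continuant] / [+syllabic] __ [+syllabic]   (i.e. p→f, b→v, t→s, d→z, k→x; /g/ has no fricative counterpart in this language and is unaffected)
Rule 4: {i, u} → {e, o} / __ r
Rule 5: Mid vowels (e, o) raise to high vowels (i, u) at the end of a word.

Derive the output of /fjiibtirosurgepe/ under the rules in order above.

fjiipterosorgefi

Rule 1 (regressive voicing assimilation): /b/ precedes the voiceless obstruent /t/, so it devoices to [p] by assimilation. /fjiibtirosurgepe/ → fjiiptirosurgepe.
Rule 2 (nasal place assimilation): no segment meets the environment; /fjiiptirosurgepe/ is unchanged.
Rule 3 (intervocalic spirantization): /p/ is a stop between vowels /e/ and /e/, so it spirantizes to the fricative [f]. /fjiiptirosurgepe/ → fjiiptirosurgefe.
Rule 4 (pre-rhotic lowering): /i/ is a high vowel immediately before /r/, so it lowers to [e]. /u/ is a high vowel immediately before /r/, so it lowers to [o]. /fjiiptirosurgefe/ → fjiipterosorgefe.
Rule 5 (final vowel raising): /e/ is a mid vowel in word-final position, so it raises to [i]. /fjiipterosorgefe/ → fjiipterosorgefi.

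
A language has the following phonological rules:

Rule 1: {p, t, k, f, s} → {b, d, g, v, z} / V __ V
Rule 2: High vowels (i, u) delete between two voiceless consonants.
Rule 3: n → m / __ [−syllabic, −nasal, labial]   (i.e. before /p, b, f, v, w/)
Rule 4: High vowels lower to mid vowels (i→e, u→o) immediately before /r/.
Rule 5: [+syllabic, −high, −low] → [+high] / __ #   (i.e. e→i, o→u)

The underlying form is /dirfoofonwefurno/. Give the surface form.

Rule 1 (intervocalic voicing): /f/ is a voiceless obstruent between vowels /o/ and /o/, so it voices to [v]. /f/ is a voiceless obstruent between vowels /e/ and /u/, so it voices to [v]. /dirfoofonwefurno/ → dirfoovonwevurno.
Rule 2 (high vowel syncope): no segment meets the environment; /dirfoovonwevurno/ is unchanged.
Rule 3 (nasal place assimilation): /n/ precedes the labial consonant /w/, so it assimilates in place to [m]. /dirfoovonwevurno/ → dirfoovomwevurno.
Rule 4 (pre-rhotic lowering): /i/ is a high vowel immediately before /r/, so it lowers to [e]. /u/ is a high vowel immediately before /r/, so it lowers to [o]. /dirfoovomwevurno/ → derfoovomwevorno.
Rule 5 (final vowel raising): /o/ is a mid vowel in word-final position, so it raises to [u]. /derfoovomwevorno/ → derfoovomwevornu.

derfoovomwevornu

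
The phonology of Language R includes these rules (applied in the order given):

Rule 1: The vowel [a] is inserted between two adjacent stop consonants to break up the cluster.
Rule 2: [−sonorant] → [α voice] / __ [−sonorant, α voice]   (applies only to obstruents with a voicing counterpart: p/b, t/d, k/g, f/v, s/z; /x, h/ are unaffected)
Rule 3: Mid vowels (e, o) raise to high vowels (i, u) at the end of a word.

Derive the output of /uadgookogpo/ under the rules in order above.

uadagookogapu

Rule 1 (stop-cluster a-epenthesis): /d/ and /g/ form a stop–stop cluster, so [a] is inserted between them. /g/ and /p/ form a stop–stop cluster, so [a] is inserted between them. /uadgookogpo/ → uadagookogapo.
Rule 2 (regressive voicing assimilation): no segment meets the environment; /uadagookogapo/ is unchanged.
Rule 3 (final vowel raising): /o/ is a mid vowel in word-final position, so it raises to [u]. /uadagookogapo/ → uadagookogapu.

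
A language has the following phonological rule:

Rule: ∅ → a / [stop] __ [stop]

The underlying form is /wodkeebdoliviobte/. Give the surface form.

/d/ and /k/ form a stop–stop cluster, so [a] is inserted between them.
/b/ and /d/ form a stop–stop cluster, so [a] is inserted between them.
/b/ and /t/ form a stop–stop cluster, so [a] is inserted between them.
Surface form: [wodakeebadoliviobate].

wodakeebadoliviobate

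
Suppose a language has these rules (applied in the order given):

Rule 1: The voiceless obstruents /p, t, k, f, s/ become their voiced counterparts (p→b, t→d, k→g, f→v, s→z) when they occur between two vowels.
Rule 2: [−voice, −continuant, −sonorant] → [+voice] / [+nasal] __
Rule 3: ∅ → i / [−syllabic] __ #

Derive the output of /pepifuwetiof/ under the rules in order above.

Rule 1 (intervocalic voicing): /p/ is a voiceless obstruent between vowels /e/ and /i/, so it voices to [b]. /f/ is a voiceless obstruent between vowels /i/ and /u/, so it voices to [v]. /t/ is a voiceless obstruent between vowels /e/ and /i/, so it voices to [d]. /pepifuwetiof/ → pebivuwediof.
Rule 2 (post-nasal voicing): no segment meets the environment; /pebivuwediof/ is unchanged.
Rule 3 (final i-epenthesis): the form ends in the consonant /f/, so [i] is inserted word-finally. /pebivuwediof/ → pebivuwediofi.

pebivuwediofi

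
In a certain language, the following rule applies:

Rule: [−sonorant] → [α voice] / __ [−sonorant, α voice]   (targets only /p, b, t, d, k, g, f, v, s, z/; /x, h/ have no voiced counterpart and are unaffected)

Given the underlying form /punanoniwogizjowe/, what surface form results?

punanoniwogizjowe

No segment of /punanoniwogizjowe/ meets the structural description of the rule, so the form surfaces unchanged.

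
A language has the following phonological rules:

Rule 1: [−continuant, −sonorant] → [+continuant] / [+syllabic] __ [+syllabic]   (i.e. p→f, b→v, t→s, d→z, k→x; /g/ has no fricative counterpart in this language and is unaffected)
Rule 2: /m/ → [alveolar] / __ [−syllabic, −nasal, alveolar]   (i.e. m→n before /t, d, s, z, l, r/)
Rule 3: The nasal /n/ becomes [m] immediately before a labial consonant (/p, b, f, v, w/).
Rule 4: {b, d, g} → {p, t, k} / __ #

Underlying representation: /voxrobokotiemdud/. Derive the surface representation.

Rule 1 (intervocalic spirantization): /b/ is a stop between vowels /o/ and /o/, so it spirantizes to the fricative [v]. /k/ is a stop between vowels /o/ and /o/, so it spirantizes to the fricative [x]. /t/ is a stop between vowels /o/ and /i/, so it spirantizes to the fricative [s]. /voxrobokotiemdud/ → voxrovoxosiemdud.
Rule 2 (nasal place assimilation): /m/ precedes the alveolar consonant /d/, so it assimilates in place to [n]. /voxrovoxosiemdud/ → voxrovoxosiendud.
Rule 3 (nasal place assimilation): no segment meets the environment; /voxrovoxosiendud/ is unchanged.
Rule 4 (final devoicing): /d/ is a voiced stop in word-final position, so it devoices to [t]. /voxrovoxosiendud/ → voxrovoxosiendut.

voxrovoxosiendut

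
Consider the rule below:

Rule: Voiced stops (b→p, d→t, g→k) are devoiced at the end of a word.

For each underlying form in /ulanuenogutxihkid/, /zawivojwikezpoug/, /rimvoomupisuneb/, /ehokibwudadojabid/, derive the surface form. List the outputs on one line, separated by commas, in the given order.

ulanuenogutxihkit, zawivojwikezpouk, rimvoomupisunep, ehokibwudadojabit

/ulanuenogutxihkid/: /d/ is a voiced stop in word-final position, so it devoices to [t]. → [ulanuenogutxihkit].
/zawivojwikezpoug/: /g/ is a voiced stop in word-final position, so it devoices to [k]. → [zawivojwikezpouk].
/rimvoomupisuneb/: /b/ is a voiced stop in word-final position, so it devoices to [p]. → [rimvoomupisunep].
/ehokibwudadojabid/: /d/ is a voiced stop in word-final position, so it devoices to [t]. → [ehokibwudadojabit].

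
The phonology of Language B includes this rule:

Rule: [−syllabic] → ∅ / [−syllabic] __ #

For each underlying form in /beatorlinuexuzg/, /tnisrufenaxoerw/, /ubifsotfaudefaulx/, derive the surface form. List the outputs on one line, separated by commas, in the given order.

beatorlinuexuz, tnisrufenaxoer, ubifsotfaudefaul

/beatorlinuexuzg/: /g/ is the second consonant of a word-final cluster /zg/, so it deletes. → [beatorlinuexuz].
/tnisrufenaxoerw/: /w/ is the second consonant of a word-final cluster /rw/, so it deletes. → [tnisrufenaxoer].
/ubifsotfaudefaulx/: /x/ is the second consonant of a word-final cluster /lx/, so it deletes. → [ubifsotfaudefaul].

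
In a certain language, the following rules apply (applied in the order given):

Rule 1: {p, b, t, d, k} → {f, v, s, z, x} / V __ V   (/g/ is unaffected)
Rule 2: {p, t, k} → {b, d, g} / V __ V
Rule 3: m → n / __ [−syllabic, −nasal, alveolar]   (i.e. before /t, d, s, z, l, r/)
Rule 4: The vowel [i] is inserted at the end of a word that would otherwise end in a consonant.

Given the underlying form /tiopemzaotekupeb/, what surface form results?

tiofenzaosexufebi

Rule 1 (intervocalic spirantization): /p/ is a stop between vowels /o/ and /e/, so it spirantizes to the fricative [f]. /t/ is a stop between vowels /o/ and /e/, so it spirantizes to the fricative [s]. /k/ is a stop between vowels /e/ and /u/, so it spirantizes to the fricative [x]. /p/ is a stop between vowels /u/ and /e/, so it spirantizes to the fricative [f]. /tiopemzaotekupeb/ → tiofemzaosexufeb.
Rule 2 (intervocalic voicing): no segment meets the environment; /tiofemzaosexufeb/ is unchanged.
Rule 3 (nasal place assimilation): /m/ precedes the alveolar consonant /z/, so it assimilates in place to [n]. /tiofemzaosexufeb/ → tiofenzaosexufeb.
Rule 4 (final i-epenthesis): the form ends in the consonant /b/, so [i] is inserted word-finally. /tiofenzaosexufeb/ → tiofenzaosexufebi.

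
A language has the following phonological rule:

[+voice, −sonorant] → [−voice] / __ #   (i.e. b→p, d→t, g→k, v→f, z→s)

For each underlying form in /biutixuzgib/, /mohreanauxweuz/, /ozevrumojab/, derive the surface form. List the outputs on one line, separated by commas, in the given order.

/biutixuzgib/: /b/ is a voiced obstruent in word-final position, so it devoices to [p]. → [biutixuzgip].
/mohreanauxweuz/: /z/ is a voiced obstruent in word-final position, so it devoices to [s]. → [mohreanauxweus].
/ozevrumojab/: /b/ is a voiced obstruent in word-final position, so it devoices to [p]. → [ozevrumojap].

biutixuzgip, mohreanauxweus, ozevrumojap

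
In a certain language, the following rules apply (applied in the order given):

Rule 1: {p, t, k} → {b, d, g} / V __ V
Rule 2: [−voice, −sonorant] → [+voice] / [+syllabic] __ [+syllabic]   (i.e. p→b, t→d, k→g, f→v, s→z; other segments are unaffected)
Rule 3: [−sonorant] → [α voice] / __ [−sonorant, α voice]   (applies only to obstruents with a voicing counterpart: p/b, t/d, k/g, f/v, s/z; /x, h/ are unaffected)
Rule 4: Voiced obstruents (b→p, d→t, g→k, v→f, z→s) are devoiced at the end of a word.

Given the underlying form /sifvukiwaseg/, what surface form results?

sivvugiwazek

Rule 1 (intervocalic voicing): /k/ is a voiceless stop between vowels /u/ and /i/, so it voices to [g]. /sifvukiwaseg/ → sifvugiwaseg.
Rule 2 (intervocalic voicing): /s/ is a voiceless obstruent between vowels /a/ and /e/, so it voices to [z]. /sifvugiwaseg/ → sifvugiwazeg.
Rule 3 (regressive voicing assimilation): /f/ precedes the voiced obstruent /v/, so it voices to [v] by assimilation. /sifvugiwazeg/ → sivvugiwazeg.
Rule 4 (final devoicing): /g/ is a voiced obstruent in word-final position, so it devoices to [k]. /sivvugiwazeg/ → sivvugiwazek.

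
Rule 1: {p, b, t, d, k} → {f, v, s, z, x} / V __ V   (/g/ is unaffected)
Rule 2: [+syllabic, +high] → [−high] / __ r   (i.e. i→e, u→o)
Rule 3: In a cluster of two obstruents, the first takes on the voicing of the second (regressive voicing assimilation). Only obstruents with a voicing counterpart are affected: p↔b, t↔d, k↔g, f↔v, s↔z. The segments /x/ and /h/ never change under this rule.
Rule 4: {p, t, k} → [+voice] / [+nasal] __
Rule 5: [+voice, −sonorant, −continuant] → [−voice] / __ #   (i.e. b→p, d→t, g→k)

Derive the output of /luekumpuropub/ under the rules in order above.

Rule 1 (intervocalic spirantization): /k/ is a stop between vowels /e/ and /u/, so it spirantizes to the fricative [x]. /p/ is a stop between vowels /o/ and /u/, so it spirantizes to the fricative [f]. /luekumpuropub/ → luexumpurofub.
Rule 2 (pre-rhotic lowering): /u/ is a high vowel immediately before /r/, so it lowers to [o]. /luexumpurofub/ → luexumporofub.
Rule 3 (regressive voicing assimilation): no segment meets the environment; /luexumporofub/ is unchanged.
Rule 4 (post-nasal voicing): /p/ is a voiceless stop immediately after the nasal /m/, so it voices to [b]. /luexumporofub/ → luexumborofub.
Rule 5 (final devoicing): /b/ is a voiced stop in word-final position, so it devoices to [p]. /luexumborofub/ → luexumborofup.

luexumborofup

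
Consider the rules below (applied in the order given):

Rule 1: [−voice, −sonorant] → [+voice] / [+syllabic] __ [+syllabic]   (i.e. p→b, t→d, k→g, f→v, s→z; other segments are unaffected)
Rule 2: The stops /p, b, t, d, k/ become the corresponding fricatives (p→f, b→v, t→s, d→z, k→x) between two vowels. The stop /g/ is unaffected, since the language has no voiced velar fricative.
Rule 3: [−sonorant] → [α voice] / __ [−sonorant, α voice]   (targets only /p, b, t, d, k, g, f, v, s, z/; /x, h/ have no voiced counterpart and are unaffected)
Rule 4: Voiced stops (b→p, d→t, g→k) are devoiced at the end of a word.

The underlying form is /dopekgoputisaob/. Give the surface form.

doveggovuzizaop

Rule 1 (intervocalic voicing): /p/ is a voiceless obstruent between vowels /o/ and /e/, so it voices to [b]. /p/ is a voiceless obstruent between vowels /o/ and /u/, so it voices to [b]. /t/ is a voiceless obstruent between vowels /u/ and /i/, so it voices to [d]. /s/ is a voiceless obstruent between vowels /i/ and /a/, so it voices to [z]. /dopekgoputisaob/ → dobekgobudizaob.
Rule 2 (intervocalic spirantization): /b/ is a stop between vowels /o/ and /e/, so it spirantizes to the fricative [v]. /b/ is a stop between vowels /o/ and /u/, so it spirantizes to the fricative [v]. /d/ is a stop between vowels /u/ and /i/, so it spirantizes to the fricative [z]. /dobekgobudizaob/ → dovekgovuzizaob.
Rule 3 (regressive voicing assimilation): /k/ precedes the voiced obstruent /g/, so it voices to [g] by assimilation. /dovekgovuzizaob/ → doveggovuzizaob.
Rule 4 (final devoicing): /b/ is a voiced stop in word-final position, so it devoices to [p]. /doveggovuzizaob/ → doveggovuzizaop.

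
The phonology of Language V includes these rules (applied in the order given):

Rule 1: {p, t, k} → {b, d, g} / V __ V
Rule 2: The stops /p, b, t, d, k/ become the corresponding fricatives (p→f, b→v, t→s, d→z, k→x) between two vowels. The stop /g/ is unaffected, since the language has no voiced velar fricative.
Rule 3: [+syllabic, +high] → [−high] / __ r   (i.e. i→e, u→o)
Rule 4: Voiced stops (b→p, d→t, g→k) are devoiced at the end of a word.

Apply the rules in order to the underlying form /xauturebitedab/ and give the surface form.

Rule 1 (intervocalic voicing): /t/ is a voiceless stop between vowels /u/ and /u/, so it voices to [d]. /t/ is a voiceless stop between vowels /i/ and /e/, so it voices to [d]. /xauturebitedab/ → xaudurebidedab.
Rule 2 (intervocalic spirantization): /d/ is a stop between vowels /u/ and /u/, so it spirantizes to the fricative [z]. /b/ is a stop between vowels /e/ and /i/, so it spirantizes to the fricative [v]. /d/ is a stop between vowels /i/ and /e/, so it spirantizes to the fricative [z]. /d/ is a stop between vowels /e/ and /a/, so it spirantizes to the fricative [z]. /xaudurebidedab/ → xauzurevizezab.
Rule 3 (pre-rhotic lowering): /u/ is a high vowel immediately before /r/, so it lowers to [o]. /xauzurevizezab/ → xauzorevizezab.
Rule 4 (final devoicing): /b/ is a voiced stop in word-final position, so it devoices to [p]. /xauzorevizezab/ → xauzorevizezap.

xauzorevizezap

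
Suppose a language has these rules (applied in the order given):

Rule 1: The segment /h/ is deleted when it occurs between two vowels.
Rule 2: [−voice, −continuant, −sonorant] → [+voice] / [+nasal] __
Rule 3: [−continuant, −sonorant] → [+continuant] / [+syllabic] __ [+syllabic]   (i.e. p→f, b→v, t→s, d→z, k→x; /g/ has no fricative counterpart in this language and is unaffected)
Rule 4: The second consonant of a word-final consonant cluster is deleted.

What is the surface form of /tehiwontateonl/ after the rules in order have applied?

Rule 1 (intervocalic h-deletion): /h/ occurs between vowels /e/ and /i/, so it deletes. /tehiwontateonl/ → teiwontateonl.
Rule 2 (post-nasal voicing): /t/ is a voiceless stop immediately after the nasal /n/, so it voices to [d]. /teiwontateonl/ → teiwondateonl.
Rule 3 (intervocalic spirantization): /t/ is a stop between vowels /a/ and /e/, so it spirantizes to the fricative [s]. /teiwondateonl/ → teiwondaseonl.
Rule 4 (final cluster simplification): /l/ is the second consonant of a word-final cluster /nl/, so it deletes. /teiwondaseonl/ → teiwondaseon.

teiwondaseon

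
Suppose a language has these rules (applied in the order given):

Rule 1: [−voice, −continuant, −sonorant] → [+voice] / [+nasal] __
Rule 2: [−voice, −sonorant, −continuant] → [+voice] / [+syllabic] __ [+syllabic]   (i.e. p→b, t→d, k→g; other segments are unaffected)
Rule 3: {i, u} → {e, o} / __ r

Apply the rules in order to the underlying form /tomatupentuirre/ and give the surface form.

Rule 1 (post-nasal voicing): /t/ is a voiceless stop immediately after the nasal /n/, so it voices to [d]. /tomatupentuirre/ → tomatupenduirre.
Rule 2 (intervocalic voicing): /t/ is a voiceless stop between vowels /a/ and /u/, so it voices to [d]. /p/ is a voiceless stop between vowels /u/ and /e/, so it voices to [b]. /tomatupenduirre/ → tomadubenduirre.
Rule 3 (pre-rhotic lowering): /i/ is a high vowel immediately before /r/, so it lowers to [e]. /tomadubenduirre/ → tomadubenduerre.

tomadubenduerre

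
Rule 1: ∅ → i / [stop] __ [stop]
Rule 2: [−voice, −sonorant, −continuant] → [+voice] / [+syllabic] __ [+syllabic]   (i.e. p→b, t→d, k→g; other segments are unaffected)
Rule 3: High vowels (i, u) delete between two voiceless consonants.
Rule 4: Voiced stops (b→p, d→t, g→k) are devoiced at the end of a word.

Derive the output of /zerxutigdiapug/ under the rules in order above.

Rule 1 (stop-cluster i-epenthesis): /g/ and /d/ form a stop–stop cluster, so [i] is inserted between them. /zerxutigdiapug/ → zerxutigidiapug.
Rule 2 (intervocalic voicing): /t/ is a voiceless stop between vowels /u/ and /i/, so it voices to [d]. /p/ is a voiceless stop between vowels /a/ and /u/, so it voices to [b]. /zerxutigidiapug/ → zerxudigidiabug.
Rule 3 (high vowel syncope): no segment meets the environment; /zerxudigidiabug/ is unchanged.
Rule 4 (final devoicing): /g/ is a voiced stop in word-final position, so it devoices to [k]. /zerxudigidiabug/ → zerxudigidiabuk.

zerxudigidiabuk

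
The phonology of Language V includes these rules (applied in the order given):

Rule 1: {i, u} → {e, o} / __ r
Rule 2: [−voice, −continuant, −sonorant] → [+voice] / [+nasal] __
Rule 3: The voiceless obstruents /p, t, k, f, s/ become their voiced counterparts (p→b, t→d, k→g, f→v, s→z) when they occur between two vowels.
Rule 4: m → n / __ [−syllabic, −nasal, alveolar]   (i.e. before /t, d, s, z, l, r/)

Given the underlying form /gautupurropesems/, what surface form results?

gauduborrobezens

Rule 1 (pre-rhotic lowering): /u/ is a high vowel immediately before /r/, so it lowers to [o]. /gautupurropesems/ → gautuporropesems.
Rule 2 (post-nasal voicing): no segment meets the environment; /gautuporropesems/ is unchanged.
Rule 3 (intervocalic voicing): /t/ is a voiceless obstruent between vowels /u/ and /u/, so it voices to [d]. /p/ is a voiceless obstruent between vowels /u/ and /o/, so it voices to [b]. /p/ is a voiceless obstruent between vowels /o/ and /e/, so it voices to [b]. /s/ is a voiceless obstruent between vowels /e/ and /e/, so it voices to [z]. /gautuporropesems/ → gauduborrobezems.
Rule 4 (nasal place assimilation): /m/ precedes the alveolar consonant /s/, so it assimilates in place to [n]. /gauduborrobezems/ → gauduborrobezens.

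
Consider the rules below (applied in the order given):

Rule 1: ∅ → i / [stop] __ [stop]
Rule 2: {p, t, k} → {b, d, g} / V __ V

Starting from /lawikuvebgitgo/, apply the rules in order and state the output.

Rule 1 (stop-cluster i-epenthesis): /b/ and /g/ form a stop–stop cluster, so [i] is inserted between them. /t/ and /g/ form a stop–stop cluster, so [i] is inserted between them. /lawikuvebgitgo/ → lawikuvebigitigo.
Rule 2 (intervocalic voicing): /k/ is a voiceless stop between vowels /i/ and /u/, so it voices to [g]. /t/ is a voiceless stop between vowels /i/ and /i/, so it voices to [d]. /lawikuvebigitigo/ → lawiguvebigidigo.

lawiguvebigidigo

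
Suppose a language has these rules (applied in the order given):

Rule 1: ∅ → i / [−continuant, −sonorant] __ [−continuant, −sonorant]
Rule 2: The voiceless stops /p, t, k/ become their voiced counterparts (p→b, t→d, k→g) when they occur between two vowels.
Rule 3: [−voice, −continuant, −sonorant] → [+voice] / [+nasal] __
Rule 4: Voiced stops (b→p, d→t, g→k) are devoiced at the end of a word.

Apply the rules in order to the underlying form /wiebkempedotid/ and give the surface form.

Rule 1 (stop-cluster i-epenthesis): /b/ and /k/ form a stop–stop cluster, so [i] is inserted between them. /wiebkempedotid/ → wiebikempedotid.
Rule 2 (intervocalic voicing): /k/ is a voiceless stop between vowels /i/ and /e/, so it voices to [g]. /t/ is a voiceless stop between vowels /o/ and /i/, so it voices to [d]. /wiebikempedotid/ → wiebigempedodid.
Rule 3 (post-nasal voicing): /p/ is a voiceless stop immediately after the nasal /m/, so it voices to [b]. /wiebigempedodid/ → wiebigembedodid.
Rule 4 (final devoicing): /d/ is a voiced stop in word-final position, so it devoices to [t]. /wiebigembedodid/ → wiebigembedodit.

wiebigembedodit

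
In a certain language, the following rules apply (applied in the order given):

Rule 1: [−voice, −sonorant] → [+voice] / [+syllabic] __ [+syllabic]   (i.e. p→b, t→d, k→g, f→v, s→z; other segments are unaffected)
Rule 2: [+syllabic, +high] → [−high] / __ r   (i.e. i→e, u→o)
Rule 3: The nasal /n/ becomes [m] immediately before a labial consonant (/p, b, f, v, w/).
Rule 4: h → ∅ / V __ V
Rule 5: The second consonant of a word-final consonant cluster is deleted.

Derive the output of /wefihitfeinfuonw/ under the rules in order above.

weviitfeimfuom

Rule 1 (intervocalic voicing): /f/ is a voiceless obstruent between vowels /e/ and /i/, so it voices to [v]. /wefihitfeinfuonw/ → wevihitfeinfuonw.
Rule 2 (pre-rhotic lowering): no segment meets the environment; /wevihitfeinfuonw/ is unchanged.
Rule 3 (nasal place assimilation): /n/ precedes the labial consonant /f/, so it assimilates in place to [m]. /n/ precedes the labial consonant /w/, so it assimilates in place to [m]. /wevihitfeinfuonw/ → wevihitfeimfuomw.
Rule 4 (intervocalic h-deletion): /h/ occurs between vowels /i/ and /i/, so it deletes. /wevihitfeimfuomw/ → weviitfeimfuomw.
Rule 5 (final cluster simplification): /w/ is the second consonant of a word-final cluster /mw/, so it deletes. /weviitfeimfuomw/ → weviitfeimfuom.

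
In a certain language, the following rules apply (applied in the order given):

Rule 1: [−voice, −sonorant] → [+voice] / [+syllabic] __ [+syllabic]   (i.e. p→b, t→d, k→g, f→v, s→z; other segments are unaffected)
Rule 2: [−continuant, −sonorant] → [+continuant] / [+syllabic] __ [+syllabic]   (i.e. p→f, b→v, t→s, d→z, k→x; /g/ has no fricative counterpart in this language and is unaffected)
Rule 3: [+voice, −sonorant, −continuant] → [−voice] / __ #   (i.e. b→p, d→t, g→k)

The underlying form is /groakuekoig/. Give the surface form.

groaguegoik

Rule 1 (intervocalic voicing): /k/ is a voiceless obstruent between vowels /a/ and /u/, so it voices to [g]. /k/ is a voiceless obstruent between vowels /e/ and /o/, so it voices to [g]. /groakuekoig/ → groaguegoig.
Rule 2 (intervocalic spirantization): no segment meets the environment; /groaguegoig/ is unchanged.
Rule 3 (final devoicing): /g/ is a voiced stop in word-final position, so it devoices to [k]. /groaguegoig/ → groaguegoik.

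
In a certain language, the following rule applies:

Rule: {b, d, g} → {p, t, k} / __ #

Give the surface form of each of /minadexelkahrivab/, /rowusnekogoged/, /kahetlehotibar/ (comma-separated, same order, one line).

/minadexelkahrivab/: /b/ is a voiced stop in word-final position, so it devoices to [p]. → [minadexelkahrivap].
/rowusnekogoged/: /d/ is a voiced stop in word-final position, so it devoices to [t]. → [rowusnekogoget].
/kahetlehotibar/: the rule's environment is not met; surfaces unchanged as [kahetlehotibar].

minadexelkahrivap, rowusnekogoget, kahetlehotibar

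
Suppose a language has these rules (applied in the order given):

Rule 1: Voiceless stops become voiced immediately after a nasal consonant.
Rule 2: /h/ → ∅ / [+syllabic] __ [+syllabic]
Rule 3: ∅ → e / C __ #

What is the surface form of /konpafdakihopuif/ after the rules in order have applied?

konbafdakiopuife

Rule 1 (post-nasal voicing): /p/ is a voiceless stop immediately after the nasal /n/, so it voices to [b]. /konpafdakihopuif/ → konbafdakihopuif.
Rule 2 (intervocalic h-deletion): /h/ occurs between vowels /i/ and /o/, so it deletes. /konbafdakihopuif/ → konbafdakiopuif.
Rule 3 (final e-epenthesis): the form ends in the consonant /f/, so [e] is inserted word-finally. /konbafdakiopuif/ → konbafdakiopuife.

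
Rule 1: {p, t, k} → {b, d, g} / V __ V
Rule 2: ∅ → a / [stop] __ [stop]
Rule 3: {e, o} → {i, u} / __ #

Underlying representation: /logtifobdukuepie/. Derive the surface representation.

Rule 1 (intervocalic voicing): /k/ is a voiceless stop between vowels /u/ and /u/, so it voices to [g]. /p/ is a voiceless stop between vowels /e/ and /i/, so it voices to [b]. /logtifobdukuepie/ → logtifobduguebie.
Rule 2 (stop-cluster a-epenthesis): /g/ and /t/ form a stop–stop cluster, so [a] is inserted between them. /b/ and /d/ form a stop–stop cluster, so [a] is inserted between them. /logtifobduguebie/ → logatifobaduguebie.
Rule 3 (final vowel raising): /e/ is a mid vowel in word-final position, so it raises to [i]. /logatifobaduguebie/ → logatifobaduguebii.

logatifobaduguebii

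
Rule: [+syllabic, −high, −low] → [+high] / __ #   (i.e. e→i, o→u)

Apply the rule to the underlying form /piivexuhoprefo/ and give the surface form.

piivexuhoprefu

/o/ is a mid vowel in word-final position, so it raises to [u].
Surface form: [piivexuhoprefu].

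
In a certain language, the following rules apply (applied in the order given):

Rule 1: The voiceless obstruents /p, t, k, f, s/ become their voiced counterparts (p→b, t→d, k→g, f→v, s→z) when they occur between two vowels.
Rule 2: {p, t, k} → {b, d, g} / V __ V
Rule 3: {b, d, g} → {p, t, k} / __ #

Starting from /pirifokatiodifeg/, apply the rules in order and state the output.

pirivogadiodivek

Rule 1 (intervocalic voicing): /f/ is a voiceless obstruent between vowels /i/ and /o/, so it voices to [v]. /k/ is a voiceless obstruent between vowels /o/ and /a/, so it voices to [g]. /t/ is a voiceless obstruent between vowels /a/ and /i/, so it voices to [d]. /f/ is a voiceless obstruent between vowels /i/ and /e/, so it voices to [v]. /pirifokatiodifeg/ → pirivogadiodiveg.
Rule 2 (intervocalic voicing): no segment meets the environment; /pirivogadiodiveg/ is unchanged.
Rule 3 (final devoicing): /g/ is a voiced stop in word-final position, so it devoices to [k]. /pirivogadiodiveg/ → pirivogadiodivek.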